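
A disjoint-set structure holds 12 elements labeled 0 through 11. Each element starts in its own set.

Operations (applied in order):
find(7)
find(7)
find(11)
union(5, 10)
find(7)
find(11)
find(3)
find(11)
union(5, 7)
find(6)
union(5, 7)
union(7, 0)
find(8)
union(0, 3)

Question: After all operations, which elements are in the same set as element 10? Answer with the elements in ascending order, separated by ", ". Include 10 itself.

Step 1: find(7) -> no change; set of 7 is {7}
Step 2: find(7) -> no change; set of 7 is {7}
Step 3: find(11) -> no change; set of 11 is {11}
Step 4: union(5, 10) -> merged; set of 5 now {5, 10}
Step 5: find(7) -> no change; set of 7 is {7}
Step 6: find(11) -> no change; set of 11 is {11}
Step 7: find(3) -> no change; set of 3 is {3}
Step 8: find(11) -> no change; set of 11 is {11}
Step 9: union(5, 7) -> merged; set of 5 now {5, 7, 10}
Step 10: find(6) -> no change; set of 6 is {6}
Step 11: union(5, 7) -> already same set; set of 5 now {5, 7, 10}
Step 12: union(7, 0) -> merged; set of 7 now {0, 5, 7, 10}
Step 13: find(8) -> no change; set of 8 is {8}
Step 14: union(0, 3) -> merged; set of 0 now {0, 3, 5, 7, 10}
Component of 10: {0, 3, 5, 7, 10}

Answer: 0, 3, 5, 7, 10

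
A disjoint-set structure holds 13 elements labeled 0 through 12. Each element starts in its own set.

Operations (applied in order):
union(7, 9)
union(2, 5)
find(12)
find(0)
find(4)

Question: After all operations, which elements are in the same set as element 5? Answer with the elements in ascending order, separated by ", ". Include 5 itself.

Step 1: union(7, 9) -> merged; set of 7 now {7, 9}
Step 2: union(2, 5) -> merged; set of 2 now {2, 5}
Step 3: find(12) -> no change; set of 12 is {12}
Step 4: find(0) -> no change; set of 0 is {0}
Step 5: find(4) -> no change; set of 4 is {4}
Component of 5: {2, 5}

Answer: 2, 5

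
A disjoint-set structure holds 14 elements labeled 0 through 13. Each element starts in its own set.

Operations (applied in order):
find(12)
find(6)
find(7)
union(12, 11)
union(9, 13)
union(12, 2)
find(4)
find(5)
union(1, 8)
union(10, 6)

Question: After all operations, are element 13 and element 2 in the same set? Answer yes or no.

Step 1: find(12) -> no change; set of 12 is {12}
Step 2: find(6) -> no change; set of 6 is {6}
Step 3: find(7) -> no change; set of 7 is {7}
Step 4: union(12, 11) -> merged; set of 12 now {11, 12}
Step 5: union(9, 13) -> merged; set of 9 now {9, 13}
Step 6: union(12, 2) -> merged; set of 12 now {2, 11, 12}
Step 7: find(4) -> no change; set of 4 is {4}
Step 8: find(5) -> no change; set of 5 is {5}
Step 9: union(1, 8) -> merged; set of 1 now {1, 8}
Step 10: union(10, 6) -> merged; set of 10 now {6, 10}
Set of 13: {9, 13}; 2 is not a member.

Answer: no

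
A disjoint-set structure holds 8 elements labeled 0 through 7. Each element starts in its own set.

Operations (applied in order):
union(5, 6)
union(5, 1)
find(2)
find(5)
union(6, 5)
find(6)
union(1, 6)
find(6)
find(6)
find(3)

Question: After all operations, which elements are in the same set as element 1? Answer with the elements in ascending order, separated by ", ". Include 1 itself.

Step 1: union(5, 6) -> merged; set of 5 now {5, 6}
Step 2: union(5, 1) -> merged; set of 5 now {1, 5, 6}
Step 3: find(2) -> no change; set of 2 is {2}
Step 4: find(5) -> no change; set of 5 is {1, 5, 6}
Step 5: union(6, 5) -> already same set; set of 6 now {1, 5, 6}
Step 6: find(6) -> no change; set of 6 is {1, 5, 6}
Step 7: union(1, 6) -> already same set; set of 1 now {1, 5, 6}
Step 8: find(6) -> no change; set of 6 is {1, 5, 6}
Step 9: find(6) -> no change; set of 6 is {1, 5, 6}
Step 10: find(3) -> no change; set of 3 is {3}
Component of 1: {1, 5, 6}

Answer: 1, 5, 6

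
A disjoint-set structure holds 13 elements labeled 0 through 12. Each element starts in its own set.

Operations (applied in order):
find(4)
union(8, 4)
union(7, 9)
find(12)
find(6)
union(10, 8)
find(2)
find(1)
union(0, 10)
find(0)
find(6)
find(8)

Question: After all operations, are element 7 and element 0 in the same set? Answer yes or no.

Answer: no

Derivation:
Step 1: find(4) -> no change; set of 4 is {4}
Step 2: union(8, 4) -> merged; set of 8 now {4, 8}
Step 3: union(7, 9) -> merged; set of 7 now {7, 9}
Step 4: find(12) -> no change; set of 12 is {12}
Step 5: find(6) -> no change; set of 6 is {6}
Step 6: union(10, 8) -> merged; set of 10 now {4, 8, 10}
Step 7: find(2) -> no change; set of 2 is {2}
Step 8: find(1) -> no change; set of 1 is {1}
Step 9: union(0, 10) -> merged; set of 0 now {0, 4, 8, 10}
Step 10: find(0) -> no change; set of 0 is {0, 4, 8, 10}
Step 11: find(6) -> no change; set of 6 is {6}
Step 12: find(8) -> no change; set of 8 is {0, 4, 8, 10}
Set of 7: {7, 9}; 0 is not a member.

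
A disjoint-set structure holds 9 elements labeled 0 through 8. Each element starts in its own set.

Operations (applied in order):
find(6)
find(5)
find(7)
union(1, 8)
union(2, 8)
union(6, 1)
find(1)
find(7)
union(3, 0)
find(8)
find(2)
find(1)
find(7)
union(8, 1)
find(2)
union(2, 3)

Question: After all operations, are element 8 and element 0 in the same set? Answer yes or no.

Step 1: find(6) -> no change; set of 6 is {6}
Step 2: find(5) -> no change; set of 5 is {5}
Step 3: find(7) -> no change; set of 7 is {7}
Step 4: union(1, 8) -> merged; set of 1 now {1, 8}
Step 5: union(2, 8) -> merged; set of 2 now {1, 2, 8}
Step 6: union(6, 1) -> merged; set of 6 now {1, 2, 6, 8}
Step 7: find(1) -> no change; set of 1 is {1, 2, 6, 8}
Step 8: find(7) -> no change; set of 7 is {7}
Step 9: union(3, 0) -> merged; set of 3 now {0, 3}
Step 10: find(8) -> no change; set of 8 is {1, 2, 6, 8}
Step 11: find(2) -> no change; set of 2 is {1, 2, 6, 8}
Step 12: find(1) -> no change; set of 1 is {1, 2, 6, 8}
Step 13: find(7) -> no change; set of 7 is {7}
Step 14: union(8, 1) -> already same set; set of 8 now {1, 2, 6, 8}
Step 15: find(2) -> no change; set of 2 is {1, 2, 6, 8}
Step 16: union(2, 3) -> merged; set of 2 now {0, 1, 2, 3, 6, 8}
Set of 8: {0, 1, 2, 3, 6, 8}; 0 is a member.

Answer: yes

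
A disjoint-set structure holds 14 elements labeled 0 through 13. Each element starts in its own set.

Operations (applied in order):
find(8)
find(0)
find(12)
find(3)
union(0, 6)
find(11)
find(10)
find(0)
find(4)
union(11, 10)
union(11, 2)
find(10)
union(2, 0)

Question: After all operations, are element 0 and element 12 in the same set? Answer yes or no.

Step 1: find(8) -> no change; set of 8 is {8}
Step 2: find(0) -> no change; set of 0 is {0}
Step 3: find(12) -> no change; set of 12 is {12}
Step 4: find(3) -> no change; set of 3 is {3}
Step 5: union(0, 6) -> merged; set of 0 now {0, 6}
Step 6: find(11) -> no change; set of 11 is {11}
Step 7: find(10) -> no change; set of 10 is {10}
Step 8: find(0) -> no change; set of 0 is {0, 6}
Step 9: find(4) -> no change; set of 4 is {4}
Step 10: union(11, 10) -> merged; set of 11 now {10, 11}
Step 11: union(11, 2) -> merged; set of 11 now {2, 10, 11}
Step 12: find(10) -> no change; set of 10 is {2, 10, 11}
Step 13: union(2, 0) -> merged; set of 2 now {0, 2, 6, 10, 11}
Set of 0: {0, 2, 6, 10, 11}; 12 is not a member.

Answer: no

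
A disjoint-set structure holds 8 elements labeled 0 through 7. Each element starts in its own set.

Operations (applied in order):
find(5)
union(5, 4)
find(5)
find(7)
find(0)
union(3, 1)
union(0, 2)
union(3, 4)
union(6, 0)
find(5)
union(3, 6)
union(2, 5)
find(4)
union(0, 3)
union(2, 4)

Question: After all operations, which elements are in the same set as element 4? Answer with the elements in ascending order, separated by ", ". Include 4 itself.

Answer: 0, 1, 2, 3, 4, 5, 6

Derivation:
Step 1: find(5) -> no change; set of 5 is {5}
Step 2: union(5, 4) -> merged; set of 5 now {4, 5}
Step 3: find(5) -> no change; set of 5 is {4, 5}
Step 4: find(7) -> no change; set of 7 is {7}
Step 5: find(0) -> no change; set of 0 is {0}
Step 6: union(3, 1) -> merged; set of 3 now {1, 3}
Step 7: union(0, 2) -> merged; set of 0 now {0, 2}
Step 8: union(3, 4) -> merged; set of 3 now {1, 3, 4, 5}
Step 9: union(6, 0) -> merged; set of 6 now {0, 2, 6}
Step 10: find(5) -> no change; set of 5 is {1, 3, 4, 5}
Step 11: union(3, 6) -> merged; set of 3 now {0, 1, 2, 3, 4, 5, 6}
Step 12: union(2, 5) -> already same set; set of 2 now {0, 1, 2, 3, 4, 5, 6}
Step 13: find(4) -> no change; set of 4 is {0, 1, 2, 3, 4, 5, 6}
Step 14: union(0, 3) -> already same set; set of 0 now {0, 1, 2, 3, 4, 5, 6}
Step 15: union(2, 4) -> already same set; set of 2 now {0, 1, 2, 3, 4, 5, 6}
Component of 4: {0, 1, 2, 3, 4, 5, 6}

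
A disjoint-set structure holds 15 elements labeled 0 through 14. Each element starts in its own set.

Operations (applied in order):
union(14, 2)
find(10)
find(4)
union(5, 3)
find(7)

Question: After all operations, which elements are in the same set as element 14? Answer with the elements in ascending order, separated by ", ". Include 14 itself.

Answer: 2, 14

Derivation:
Step 1: union(14, 2) -> merged; set of 14 now {2, 14}
Step 2: find(10) -> no change; set of 10 is {10}
Step 3: find(4) -> no change; set of 4 is {4}
Step 4: union(5, 3) -> merged; set of 5 now {3, 5}
Step 5: find(7) -> no change; set of 7 is {7}
Component of 14: {2, 14}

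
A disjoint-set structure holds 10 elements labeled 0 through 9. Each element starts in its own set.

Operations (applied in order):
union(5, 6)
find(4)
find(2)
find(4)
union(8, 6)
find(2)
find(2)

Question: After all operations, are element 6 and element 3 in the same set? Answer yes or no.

Answer: no

Derivation:
Step 1: union(5, 6) -> merged; set of 5 now {5, 6}
Step 2: find(4) -> no change; set of 4 is {4}
Step 3: find(2) -> no change; set of 2 is {2}
Step 4: find(4) -> no change; set of 4 is {4}
Step 5: union(8, 6) -> merged; set of 8 now {5, 6, 8}
Step 6: find(2) -> no change; set of 2 is {2}
Step 7: find(2) -> no change; set of 2 is {2}
Set of 6: {5, 6, 8}; 3 is not a member.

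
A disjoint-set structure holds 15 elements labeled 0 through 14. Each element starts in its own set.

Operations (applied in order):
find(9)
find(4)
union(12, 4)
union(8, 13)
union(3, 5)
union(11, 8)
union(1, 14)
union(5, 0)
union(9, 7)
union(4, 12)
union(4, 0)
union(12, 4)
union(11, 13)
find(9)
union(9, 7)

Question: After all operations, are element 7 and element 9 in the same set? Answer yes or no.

Step 1: find(9) -> no change; set of 9 is {9}
Step 2: find(4) -> no change; set of 4 is {4}
Step 3: union(12, 4) -> merged; set of 12 now {4, 12}
Step 4: union(8, 13) -> merged; set of 8 now {8, 13}
Step 5: union(3, 5) -> merged; set of 3 now {3, 5}
Step 6: union(11, 8) -> merged; set of 11 now {8, 11, 13}
Step 7: union(1, 14) -> merged; set of 1 now {1, 14}
Step 8: union(5, 0) -> merged; set of 5 now {0, 3, 5}
Step 9: union(9, 7) -> merged; set of 9 now {7, 9}
Step 10: union(4, 12) -> already same set; set of 4 now {4, 12}
Step 11: union(4, 0) -> merged; set of 4 now {0, 3, 4, 5, 12}
Step 12: union(12, 4) -> already same set; set of 12 now {0, 3, 4, 5, 12}
Step 13: union(11, 13) -> already same set; set of 11 now {8, 11, 13}
Step 14: find(9) -> no change; set of 9 is {7, 9}
Step 15: union(9, 7) -> already same set; set of 9 now {7, 9}
Set of 7: {7, 9}; 9 is a member.

Answer: yes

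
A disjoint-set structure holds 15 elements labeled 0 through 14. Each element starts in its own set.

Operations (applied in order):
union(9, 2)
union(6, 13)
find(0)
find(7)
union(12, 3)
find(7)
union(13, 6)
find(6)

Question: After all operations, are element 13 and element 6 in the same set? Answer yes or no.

Answer: yes

Derivation:
Step 1: union(9, 2) -> merged; set of 9 now {2, 9}
Step 2: union(6, 13) -> merged; set of 6 now {6, 13}
Step 3: find(0) -> no change; set of 0 is {0}
Step 4: find(7) -> no change; set of 7 is {7}
Step 5: union(12, 3) -> merged; set of 12 now {3, 12}
Step 6: find(7) -> no change; set of 7 is {7}
Step 7: union(13, 6) -> already same set; set of 13 now {6, 13}
Step 8: find(6) -> no change; set of 6 is {6, 13}
Set of 13: {6, 13}; 6 is a member.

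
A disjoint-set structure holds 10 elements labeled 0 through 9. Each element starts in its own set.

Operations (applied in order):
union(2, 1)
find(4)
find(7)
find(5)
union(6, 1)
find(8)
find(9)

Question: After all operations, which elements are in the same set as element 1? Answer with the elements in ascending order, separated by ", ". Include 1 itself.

Step 1: union(2, 1) -> merged; set of 2 now {1, 2}
Step 2: find(4) -> no change; set of 4 is {4}
Step 3: find(7) -> no change; set of 7 is {7}
Step 4: find(5) -> no change; set of 5 is {5}
Step 5: union(6, 1) -> merged; set of 6 now {1, 2, 6}
Step 6: find(8) -> no change; set of 8 is {8}
Step 7: find(9) -> no change; set of 9 is {9}
Component of 1: {1, 2, 6}

Answer: 1, 2, 6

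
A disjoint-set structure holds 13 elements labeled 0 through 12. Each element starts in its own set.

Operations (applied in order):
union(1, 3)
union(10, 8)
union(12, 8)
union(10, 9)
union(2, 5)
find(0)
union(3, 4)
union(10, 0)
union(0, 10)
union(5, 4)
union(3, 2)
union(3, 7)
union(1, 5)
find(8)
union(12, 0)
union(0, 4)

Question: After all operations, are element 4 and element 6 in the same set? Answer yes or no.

Answer: no

Derivation:
Step 1: union(1, 3) -> merged; set of 1 now {1, 3}
Step 2: union(10, 8) -> merged; set of 10 now {8, 10}
Step 3: union(12, 8) -> merged; set of 12 now {8, 10, 12}
Step 4: union(10, 9) -> merged; set of 10 now {8, 9, 10, 12}
Step 5: union(2, 5) -> merged; set of 2 now {2, 5}
Step 6: find(0) -> no change; set of 0 is {0}
Step 7: union(3, 4) -> merged; set of 3 now {1, 3, 4}
Step 8: union(10, 0) -> merged; set of 10 now {0, 8, 9, 10, 12}
Step 9: union(0, 10) -> already same set; set of 0 now {0, 8, 9, 10, 12}
Step 10: union(5, 4) -> merged; set of 5 now {1, 2, 3, 4, 5}
Step 11: union(3, 2) -> already same set; set of 3 now {1, 2, 3, 4, 5}
Step 12: union(3, 7) -> merged; set of 3 now {1, 2, 3, 4, 5, 7}
Step 13: union(1, 5) -> already same set; set of 1 now {1, 2, 3, 4, 5, 7}
Step 14: find(8) -> no change; set of 8 is {0, 8, 9, 10, 12}
Step 15: union(12, 0) -> already same set; set of 12 now {0, 8, 9, 10, 12}
Step 16: union(0, 4) -> merged; set of 0 now {0, 1, 2, 3, 4, 5, 7, 8, 9, 10, 12}
Set of 4: {0, 1, 2, 3, 4, 5, 7, 8, 9, 10, 12}; 6 is not a member.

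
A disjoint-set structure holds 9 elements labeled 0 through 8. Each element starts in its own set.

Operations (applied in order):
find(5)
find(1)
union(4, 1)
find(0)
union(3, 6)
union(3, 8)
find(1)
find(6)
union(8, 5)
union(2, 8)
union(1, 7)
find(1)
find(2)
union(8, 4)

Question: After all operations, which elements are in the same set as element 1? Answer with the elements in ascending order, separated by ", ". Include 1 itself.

Step 1: find(5) -> no change; set of 5 is {5}
Step 2: find(1) -> no change; set of 1 is {1}
Step 3: union(4, 1) -> merged; set of 4 now {1, 4}
Step 4: find(0) -> no change; set of 0 is {0}
Step 5: union(3, 6) -> merged; set of 3 now {3, 6}
Step 6: union(3, 8) -> merged; set of 3 now {3, 6, 8}
Step 7: find(1) -> no change; set of 1 is {1, 4}
Step 8: find(6) -> no change; set of 6 is {3, 6, 8}
Step 9: union(8, 5) -> merged; set of 8 now {3, 5, 6, 8}
Step 10: union(2, 8) -> merged; set of 2 now {2, 3, 5, 6, 8}
Step 11: union(1, 7) -> merged; set of 1 now {1, 4, 7}
Step 12: find(1) -> no change; set of 1 is {1, 4, 7}
Step 13: find(2) -> no change; set of 2 is {2, 3, 5, 6, 8}
Step 14: union(8, 4) -> merged; set of 8 now {1, 2, 3, 4, 5, 6, 7, 8}
Component of 1: {1, 2, 3, 4, 5, 6, 7, 8}

Answer: 1, 2, 3, 4, 5, 6, 7, 8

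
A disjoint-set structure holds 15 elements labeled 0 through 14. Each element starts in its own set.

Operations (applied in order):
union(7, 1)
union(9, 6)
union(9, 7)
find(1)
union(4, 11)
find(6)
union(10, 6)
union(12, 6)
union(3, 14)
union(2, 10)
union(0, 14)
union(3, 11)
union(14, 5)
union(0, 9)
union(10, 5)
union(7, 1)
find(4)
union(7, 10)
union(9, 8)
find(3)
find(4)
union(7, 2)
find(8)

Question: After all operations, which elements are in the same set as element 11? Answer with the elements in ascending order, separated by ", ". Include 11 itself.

Step 1: union(7, 1) -> merged; set of 7 now {1, 7}
Step 2: union(9, 6) -> merged; set of 9 now {6, 9}
Step 3: union(9, 7) -> merged; set of 9 now {1, 6, 7, 9}
Step 4: find(1) -> no change; set of 1 is {1, 6, 7, 9}
Step 5: union(4, 11) -> merged; set of 4 now {4, 11}
Step 6: find(6) -> no change; set of 6 is {1, 6, 7, 9}
Step 7: union(10, 6) -> merged; set of 10 now {1, 6, 7, 9, 10}
Step 8: union(12, 6) -> merged; set of 12 now {1, 6, 7, 9, 10, 12}
Step 9: union(3, 14) -> merged; set of 3 now {3, 14}
Step 10: union(2, 10) -> merged; set of 2 now {1, 2, 6, 7, 9, 10, 12}
Step 11: union(0, 14) -> merged; set of 0 now {0, 3, 14}
Step 12: union(3, 11) -> merged; set of 3 now {0, 3, 4, 11, 14}
Step 13: union(14, 5) -> merged; set of 14 now {0, 3, 4, 5, 11, 14}
Step 14: union(0, 9) -> merged; set of 0 now {0, 1, 2, 3, 4, 5, 6, 7, 9, 10, 11, 12, 14}
Step 15: union(10, 5) -> already same set; set of 10 now {0, 1, 2, 3, 4, 5, 6, 7, 9, 10, 11, 12, 14}
Step 16: union(7, 1) -> already same set; set of 7 now {0, 1, 2, 3, 4, 5, 6, 7, 9, 10, 11, 12, 14}
Step 17: find(4) -> no change; set of 4 is {0, 1, 2, 3, 4, 5, 6, 7, 9, 10, 11, 12, 14}
Step 18: union(7, 10) -> already same set; set of 7 now {0, 1, 2, 3, 4, 5, 6, 7, 9, 10, 11, 12, 14}
Step 19: union(9, 8) -> merged; set of 9 now {0, 1, 2, 3, 4, 5, 6, 7, 8, 9, 10, 11, 12, 14}
Step 20: find(3) -> no change; set of 3 is {0, 1, 2, 3, 4, 5, 6, 7, 8, 9, 10, 11, 12, 14}
Step 21: find(4) -> no change; set of 4 is {0, 1, 2, 3, 4, 5, 6, 7, 8, 9, 10, 11, 12, 14}
Step 22: union(7, 2) -> already same set; set of 7 now {0, 1, 2, 3, 4, 5, 6, 7, 8, 9, 10, 11, 12, 14}
Step 23: find(8) -> no change; set of 8 is {0, 1, 2, 3, 4, 5, 6, 7, 8, 9, 10, 11, 12, 14}
Component of 11: {0, 1, 2, 3, 4, 5, 6, 7, 8, 9, 10, 11, 12, 14}

Answer: 0, 1, 2, 3, 4, 5, 6, 7, 8, 9, 10, 11, 12, 14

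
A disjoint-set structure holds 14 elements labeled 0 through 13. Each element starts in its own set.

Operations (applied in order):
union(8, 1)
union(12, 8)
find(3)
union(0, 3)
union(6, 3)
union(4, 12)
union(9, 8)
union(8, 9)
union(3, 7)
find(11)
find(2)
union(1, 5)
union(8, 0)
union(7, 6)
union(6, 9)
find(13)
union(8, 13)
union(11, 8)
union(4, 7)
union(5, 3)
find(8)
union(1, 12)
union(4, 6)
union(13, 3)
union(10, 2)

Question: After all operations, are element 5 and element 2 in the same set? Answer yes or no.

Step 1: union(8, 1) -> merged; set of 8 now {1, 8}
Step 2: union(12, 8) -> merged; set of 12 now {1, 8, 12}
Step 3: find(3) -> no change; set of 3 is {3}
Step 4: union(0, 3) -> merged; set of 0 now {0, 3}
Step 5: union(6, 3) -> merged; set of 6 now {0, 3, 6}
Step 6: union(4, 12) -> merged; set of 4 now {1, 4, 8, 12}
Step 7: union(9, 8) -> merged; set of 9 now {1, 4, 8, 9, 12}
Step 8: union(8, 9) -> already same set; set of 8 now {1, 4, 8, 9, 12}
Step 9: union(3, 7) -> merged; set of 3 now {0, 3, 6, 7}
Step 10: find(11) -> no change; set of 11 is {11}
Step 11: find(2) -> no change; set of 2 is {2}
Step 12: union(1, 5) -> merged; set of 1 now {1, 4, 5, 8, 9, 12}
Step 13: union(8, 0) -> merged; set of 8 now {0, 1, 3, 4, 5, 6, 7, 8, 9, 12}
Step 14: union(7, 6) -> already same set; set of 7 now {0, 1, 3, 4, 5, 6, 7, 8, 9, 12}
Step 15: union(6, 9) -> already same set; set of 6 now {0, 1, 3, 4, 5, 6, 7, 8, 9, 12}
Step 16: find(13) -> no change; set of 13 is {13}
Step 17: union(8, 13) -> merged; set of 8 now {0, 1, 3, 4, 5, 6, 7, 8, 9, 12, 13}
Step 18: union(11, 8) -> merged; set of 11 now {0, 1, 3, 4, 5, 6, 7, 8, 9, 11, 12, 13}
Step 19: union(4, 7) -> already same set; set of 4 now {0, 1, 3, 4, 5, 6, 7, 8, 9, 11, 12, 13}
Step 20: union(5, 3) -> already same set; set of 5 now {0, 1, 3, 4, 5, 6, 7, 8, 9, 11, 12, 13}
Step 21: find(8) -> no change; set of 8 is {0, 1, 3, 4, 5, 6, 7, 8, 9, 11, 12, 13}
Step 22: union(1, 12) -> already same set; set of 1 now {0, 1, 3, 4, 5, 6, 7, 8, 9, 11, 12, 13}
Step 23: union(4, 6) -> already same set; set of 4 now {0, 1, 3, 4, 5, 6, 7, 8, 9, 11, 12, 13}
Step 24: union(13, 3) -> already same set; set of 13 now {0, 1, 3, 4, 5, 6, 7, 8, 9, 11, 12, 13}
Step 25: union(10, 2) -> merged; set of 10 now {2, 10}
Set of 5: {0, 1, 3, 4, 5, 6, 7, 8, 9, 11, 12, 13}; 2 is not a member.

Answer: no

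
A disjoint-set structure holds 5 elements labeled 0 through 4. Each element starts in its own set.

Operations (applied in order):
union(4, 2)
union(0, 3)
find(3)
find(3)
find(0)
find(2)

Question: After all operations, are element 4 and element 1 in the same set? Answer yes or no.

Answer: no

Derivation:
Step 1: union(4, 2) -> merged; set of 4 now {2, 4}
Step 2: union(0, 3) -> merged; set of 0 now {0, 3}
Step 3: find(3) -> no change; set of 3 is {0, 3}
Step 4: find(3) -> no change; set of 3 is {0, 3}
Step 5: find(0) -> no change; set of 0 is {0, 3}
Step 6: find(2) -> no change; set of 2 is {2, 4}
Set of 4: {2, 4}; 1 is not a member.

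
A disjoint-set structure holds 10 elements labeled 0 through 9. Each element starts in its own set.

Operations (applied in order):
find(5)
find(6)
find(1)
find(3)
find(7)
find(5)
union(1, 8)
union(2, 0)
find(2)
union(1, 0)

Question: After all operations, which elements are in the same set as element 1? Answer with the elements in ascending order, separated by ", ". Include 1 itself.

Step 1: find(5) -> no change; set of 5 is {5}
Step 2: find(6) -> no change; set of 6 is {6}
Step 3: find(1) -> no change; set of 1 is {1}
Step 4: find(3) -> no change; set of 3 is {3}
Step 5: find(7) -> no change; set of 7 is {7}
Step 6: find(5) -> no change; set of 5 is {5}
Step 7: union(1, 8) -> merged; set of 1 now {1, 8}
Step 8: union(2, 0) -> merged; set of 2 now {0, 2}
Step 9: find(2) -> no change; set of 2 is {0, 2}
Step 10: union(1, 0) -> merged; set of 1 now {0, 1, 2, 8}
Component of 1: {0, 1, 2, 8}

Answer: 0, 1, 2, 8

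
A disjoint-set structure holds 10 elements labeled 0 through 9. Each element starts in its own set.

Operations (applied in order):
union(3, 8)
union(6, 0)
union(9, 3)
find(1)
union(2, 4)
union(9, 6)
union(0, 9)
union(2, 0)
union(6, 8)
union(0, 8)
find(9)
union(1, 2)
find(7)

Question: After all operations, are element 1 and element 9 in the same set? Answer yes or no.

Answer: yes

Derivation:
Step 1: union(3, 8) -> merged; set of 3 now {3, 8}
Step 2: union(6, 0) -> merged; set of 6 now {0, 6}
Step 3: union(9, 3) -> merged; set of 9 now {3, 8, 9}
Step 4: find(1) -> no change; set of 1 is {1}
Step 5: union(2, 4) -> merged; set of 2 now {2, 4}
Step 6: union(9, 6) -> merged; set of 9 now {0, 3, 6, 8, 9}
Step 7: union(0, 9) -> already same set; set of 0 now {0, 3, 6, 8, 9}
Step 8: union(2, 0) -> merged; set of 2 now {0, 2, 3, 4, 6, 8, 9}
Step 9: union(6, 8) -> already same set; set of 6 now {0, 2, 3, 4, 6, 8, 9}
Step 10: union(0, 8) -> already same set; set of 0 now {0, 2, 3, 4, 6, 8, 9}
Step 11: find(9) -> no change; set of 9 is {0, 2, 3, 4, 6, 8, 9}
Step 12: union(1, 2) -> merged; set of 1 now {0, 1, 2, 3, 4, 6, 8, 9}
Step 13: find(7) -> no change; set of 7 is {7}
Set of 1: {0, 1, 2, 3, 4, 6, 8, 9}; 9 is a member.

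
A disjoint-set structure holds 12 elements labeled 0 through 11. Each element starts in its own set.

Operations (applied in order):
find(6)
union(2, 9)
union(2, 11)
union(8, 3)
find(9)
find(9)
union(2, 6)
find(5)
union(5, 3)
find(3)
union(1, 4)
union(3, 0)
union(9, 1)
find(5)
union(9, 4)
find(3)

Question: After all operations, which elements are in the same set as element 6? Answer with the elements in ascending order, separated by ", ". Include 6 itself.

Step 1: find(6) -> no change; set of 6 is {6}
Step 2: union(2, 9) -> merged; set of 2 now {2, 9}
Step 3: union(2, 11) -> merged; set of 2 now {2, 9, 11}
Step 4: union(8, 3) -> merged; set of 8 now {3, 8}
Step 5: find(9) -> no change; set of 9 is {2, 9, 11}
Step 6: find(9) -> no change; set of 9 is {2, 9, 11}
Step 7: union(2, 6) -> merged; set of 2 now {2, 6, 9, 11}
Step 8: find(5) -> no change; set of 5 is {5}
Step 9: union(5, 3) -> merged; set of 5 now {3, 5, 8}
Step 10: find(3) -> no change; set of 3 is {3, 5, 8}
Step 11: union(1, 4) -> merged; set of 1 now {1, 4}
Step 12: union(3, 0) -> merged; set of 3 now {0, 3, 5, 8}
Step 13: union(9, 1) -> merged; set of 9 now {1, 2, 4, 6, 9, 11}
Step 14: find(5) -> no change; set of 5 is {0, 3, 5, 8}
Step 15: union(9, 4) -> already same set; set of 9 now {1, 2, 4, 6, 9, 11}
Step 16: find(3) -> no change; set of 3 is {0, 3, 5, 8}
Component of 6: {1, 2, 4, 6, 9, 11}

Answer: 1, 2, 4, 6, 9, 11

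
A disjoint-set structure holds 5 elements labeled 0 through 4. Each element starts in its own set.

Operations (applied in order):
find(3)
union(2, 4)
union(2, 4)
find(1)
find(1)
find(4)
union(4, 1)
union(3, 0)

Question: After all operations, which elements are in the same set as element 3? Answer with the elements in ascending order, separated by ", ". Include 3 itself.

Step 1: find(3) -> no change; set of 3 is {3}
Step 2: union(2, 4) -> merged; set of 2 now {2, 4}
Step 3: union(2, 4) -> already same set; set of 2 now {2, 4}
Step 4: find(1) -> no change; set of 1 is {1}
Step 5: find(1) -> no change; set of 1 is {1}
Step 6: find(4) -> no change; set of 4 is {2, 4}
Step 7: union(4, 1) -> merged; set of 4 now {1, 2, 4}
Step 8: union(3, 0) -> merged; set of 3 now {0, 3}
Component of 3: {0, 3}

Answer: 0, 3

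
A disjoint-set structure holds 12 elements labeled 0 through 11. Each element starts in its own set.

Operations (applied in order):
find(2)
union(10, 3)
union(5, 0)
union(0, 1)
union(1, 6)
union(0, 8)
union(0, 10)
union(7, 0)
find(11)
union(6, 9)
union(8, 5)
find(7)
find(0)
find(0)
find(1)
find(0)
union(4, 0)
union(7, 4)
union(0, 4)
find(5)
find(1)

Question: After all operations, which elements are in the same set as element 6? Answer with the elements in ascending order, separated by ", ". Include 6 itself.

Answer: 0, 1, 3, 4, 5, 6, 7, 8, 9, 10

Derivation:
Step 1: find(2) -> no change; set of 2 is {2}
Step 2: union(10, 3) -> merged; set of 10 now {3, 10}
Step 3: union(5, 0) -> merged; set of 5 now {0, 5}
Step 4: union(0, 1) -> merged; set of 0 now {0, 1, 5}
Step 5: union(1, 6) -> merged; set of 1 now {0, 1, 5, 6}
Step 6: union(0, 8) -> merged; set of 0 now {0, 1, 5, 6, 8}
Step 7: union(0, 10) -> merged; set of 0 now {0, 1, 3, 5, 6, 8, 10}
Step 8: union(7, 0) -> merged; set of 7 now {0, 1, 3, 5, 6, 7, 8, 10}
Step 9: find(11) -> no change; set of 11 is {11}
Step 10: union(6, 9) -> merged; set of 6 now {0, 1, 3, 5, 6, 7, 8, 9, 10}
Step 11: union(8, 5) -> already same set; set of 8 now {0, 1, 3, 5, 6, 7, 8, 9, 10}
Step 12: find(7) -> no change; set of 7 is {0, 1, 3, 5, 6, 7, 8, 9, 10}
Step 13: find(0) -> no change; set of 0 is {0, 1, 3, 5, 6, 7, 8, 9, 10}
Step 14: find(0) -> no change; set of 0 is {0, 1, 3, 5, 6, 7, 8, 9, 10}
Step 15: find(1) -> no change; set of 1 is {0, 1, 3, 5, 6, 7, 8, 9, 10}
Step 16: find(0) -> no change; set of 0 is {0, 1, 3, 5, 6, 7, 8, 9, 10}
Step 17: union(4, 0) -> merged; set of 4 now {0, 1, 3, 4, 5, 6, 7, 8, 9, 10}
Step 18: union(7, 4) -> already same set; set of 7 now {0, 1, 3, 4, 5, 6, 7, 8, 9, 10}
Step 19: union(0, 4) -> already same set; set of 0 now {0, 1, 3, 4, 5, 6, 7, 8, 9, 10}
Step 20: find(5) -> no change; set of 5 is {0, 1, 3, 4, 5, 6, 7, 8, 9, 10}
Step 21: find(1) -> no change; set of 1 is {0, 1, 3, 4, 5, 6, 7, 8, 9, 10}
Component of 6: {0, 1, 3, 4, 5, 6, 7, 8, 9, 10}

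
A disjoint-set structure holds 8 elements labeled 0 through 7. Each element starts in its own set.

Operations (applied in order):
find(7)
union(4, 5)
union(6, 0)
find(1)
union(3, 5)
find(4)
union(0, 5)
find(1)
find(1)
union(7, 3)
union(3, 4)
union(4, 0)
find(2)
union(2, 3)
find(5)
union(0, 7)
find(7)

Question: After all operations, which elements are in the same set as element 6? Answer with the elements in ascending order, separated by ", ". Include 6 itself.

Step 1: find(7) -> no change; set of 7 is {7}
Step 2: union(4, 5) -> merged; set of 4 now {4, 5}
Step 3: union(6, 0) -> merged; set of 6 now {0, 6}
Step 4: find(1) -> no change; set of 1 is {1}
Step 5: union(3, 5) -> merged; set of 3 now {3, 4, 5}
Step 6: find(4) -> no change; set of 4 is {3, 4, 5}
Step 7: union(0, 5) -> merged; set of 0 now {0, 3, 4, 5, 6}
Step 8: find(1) -> no change; set of 1 is {1}
Step 9: find(1) -> no change; set of 1 is {1}
Step 10: union(7, 3) -> merged; set of 7 now {0, 3, 4, 5, 6, 7}
Step 11: union(3, 4) -> already same set; set of 3 now {0, 3, 4, 5, 6, 7}
Step 12: union(4, 0) -> already same set; set of 4 now {0, 3, 4, 5, 6, 7}
Step 13: find(2) -> no change; set of 2 is {2}
Step 14: union(2, 3) -> merged; set of 2 now {0, 2, 3, 4, 5, 6, 7}
Step 15: find(5) -> no change; set of 5 is {0, 2, 3, 4, 5, 6, 7}
Step 16: union(0, 7) -> already same set; set of 0 now {0, 2, 3, 4, 5, 6, 7}
Step 17: find(7) -> no change; set of 7 is {0, 2, 3, 4, 5, 6, 7}
Component of 6: {0, 2, 3, 4, 5, 6, 7}

Answer: 0, 2, 3, 4, 5, 6, 7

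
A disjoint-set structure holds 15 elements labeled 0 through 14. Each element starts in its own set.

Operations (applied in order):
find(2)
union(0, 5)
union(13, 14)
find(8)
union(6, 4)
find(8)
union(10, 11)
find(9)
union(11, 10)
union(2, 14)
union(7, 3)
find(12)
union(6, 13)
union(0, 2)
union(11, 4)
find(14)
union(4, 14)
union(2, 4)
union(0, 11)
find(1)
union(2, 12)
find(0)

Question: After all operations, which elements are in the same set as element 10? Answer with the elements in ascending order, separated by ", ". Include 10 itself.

Step 1: find(2) -> no change; set of 2 is {2}
Step 2: union(0, 5) -> merged; set of 0 now {0, 5}
Step 3: union(13, 14) -> merged; set of 13 now {13, 14}
Step 4: find(8) -> no change; set of 8 is {8}
Step 5: union(6, 4) -> merged; set of 6 now {4, 6}
Step 6: find(8) -> no change; set of 8 is {8}
Step 7: union(10, 11) -> merged; set of 10 now {10, 11}
Step 8: find(9) -> no change; set of 9 is {9}
Step 9: union(11, 10) -> already same set; set of 11 now {10, 11}
Step 10: union(2, 14) -> merged; set of 2 now {2, 13, 14}
Step 11: union(7, 3) -> merged; set of 7 now {3, 7}
Step 12: find(12) -> no change; set of 12 is {12}
Step 13: union(6, 13) -> merged; set of 6 now {2, 4, 6, 13, 14}
Step 14: union(0, 2) -> merged; set of 0 now {0, 2, 4, 5, 6, 13, 14}
Step 15: union(11, 4) -> merged; set of 11 now {0, 2, 4, 5, 6, 10, 11, 13, 14}
Step 16: find(14) -> no change; set of 14 is {0, 2, 4, 5, 6, 10, 11, 13, 14}
Step 17: union(4, 14) -> already same set; set of 4 now {0, 2, 4, 5, 6, 10, 11, 13, 14}
Step 18: union(2, 4) -> already same set; set of 2 now {0, 2, 4, 5, 6, 10, 11, 13, 14}
Step 19: union(0, 11) -> already same set; set of 0 now {0, 2, 4, 5, 6, 10, 11, 13, 14}
Step 20: find(1) -> no change; set of 1 is {1}
Step 21: union(2, 12) -> merged; set of 2 now {0, 2, 4, 5, 6, 10, 11, 12, 13, 14}
Step 22: find(0) -> no change; set of 0 is {0, 2, 4, 5, 6, 10, 11, 12, 13, 14}
Component of 10: {0, 2, 4, 5, 6, 10, 11, 12, 13, 14}

Answer: 0, 2, 4, 5, 6, 10, 11, 12, 13, 14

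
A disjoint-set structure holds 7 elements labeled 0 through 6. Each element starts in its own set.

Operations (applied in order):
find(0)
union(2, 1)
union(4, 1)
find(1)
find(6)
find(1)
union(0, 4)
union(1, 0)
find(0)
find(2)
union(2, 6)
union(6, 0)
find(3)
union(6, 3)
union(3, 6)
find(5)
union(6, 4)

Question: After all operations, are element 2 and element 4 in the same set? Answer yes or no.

Step 1: find(0) -> no change; set of 0 is {0}
Step 2: union(2, 1) -> merged; set of 2 now {1, 2}
Step 3: union(4, 1) -> merged; set of 4 now {1, 2, 4}
Step 4: find(1) -> no change; set of 1 is {1, 2, 4}
Step 5: find(6) -> no change; set of 6 is {6}
Step 6: find(1) -> no change; set of 1 is {1, 2, 4}
Step 7: union(0, 4) -> merged; set of 0 now {0, 1, 2, 4}
Step 8: union(1, 0) -> already same set; set of 1 now {0, 1, 2, 4}
Step 9: find(0) -> no change; set of 0 is {0, 1, 2, 4}
Step 10: find(2) -> no change; set of 2 is {0, 1, 2, 4}
Step 11: union(2, 6) -> merged; set of 2 now {0, 1, 2, 4, 6}
Step 12: union(6, 0) -> already same set; set of 6 now {0, 1, 2, 4, 6}
Step 13: find(3) -> no change; set of 3 is {3}
Step 14: union(6, 3) -> merged; set of 6 now {0, 1, 2, 3, 4, 6}
Step 15: union(3, 6) -> already same set; set of 3 now {0, 1, 2, 3, 4, 6}
Step 16: find(5) -> no change; set of 5 is {5}
Step 17: union(6, 4) -> already same set; set of 6 now {0, 1, 2, 3, 4, 6}
Set of 2: {0, 1, 2, 3, 4, 6}; 4 is a member.

Answer: yes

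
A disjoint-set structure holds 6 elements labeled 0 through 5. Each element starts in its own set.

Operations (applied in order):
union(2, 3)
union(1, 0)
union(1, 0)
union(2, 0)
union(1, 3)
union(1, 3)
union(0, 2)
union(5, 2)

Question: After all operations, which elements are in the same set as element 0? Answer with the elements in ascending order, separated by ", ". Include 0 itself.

Answer: 0, 1, 2, 3, 5

Derivation:
Step 1: union(2, 3) -> merged; set of 2 now {2, 3}
Step 2: union(1, 0) -> merged; set of 1 now {0, 1}
Step 3: union(1, 0) -> already same set; set of 1 now {0, 1}
Step 4: union(2, 0) -> merged; set of 2 now {0, 1, 2, 3}
Step 5: union(1, 3) -> already same set; set of 1 now {0, 1, 2, 3}
Step 6: union(1, 3) -> already same set; set of 1 now {0, 1, 2, 3}
Step 7: union(0, 2) -> already same set; set of 0 now {0, 1, 2, 3}
Step 8: union(5, 2) -> merged; set of 5 now {0, 1, 2, 3, 5}
Component of 0: {0, 1, 2, 3, 5}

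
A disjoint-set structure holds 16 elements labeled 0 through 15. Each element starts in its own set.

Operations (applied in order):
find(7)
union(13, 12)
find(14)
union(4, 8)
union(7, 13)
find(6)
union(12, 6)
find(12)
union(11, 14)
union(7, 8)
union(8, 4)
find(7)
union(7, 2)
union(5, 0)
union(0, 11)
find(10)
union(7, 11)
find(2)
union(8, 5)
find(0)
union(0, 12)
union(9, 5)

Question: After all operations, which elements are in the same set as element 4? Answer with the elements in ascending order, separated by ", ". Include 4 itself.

Step 1: find(7) -> no change; set of 7 is {7}
Step 2: union(13, 12) -> merged; set of 13 now {12, 13}
Step 3: find(14) -> no change; set of 14 is {14}
Step 4: union(4, 8) -> merged; set of 4 now {4, 8}
Step 5: union(7, 13) -> merged; set of 7 now {7, 12, 13}
Step 6: find(6) -> no change; set of 6 is {6}
Step 7: union(12, 6) -> merged; set of 12 now {6, 7, 12, 13}
Step 8: find(12) -> no change; set of 12 is {6, 7, 12, 13}
Step 9: union(11, 14) -> merged; set of 11 now {11, 14}
Step 10: union(7, 8) -> merged; set of 7 now {4, 6, 7, 8, 12, 13}
Step 11: union(8, 4) -> already same set; set of 8 now {4, 6, 7, 8, 12, 13}
Step 12: find(7) -> no change; set of 7 is {4, 6, 7, 8, 12, 13}
Step 13: union(7, 2) -> merged; set of 7 now {2, 4, 6, 7, 8, 12, 13}
Step 14: union(5, 0) -> merged; set of 5 now {0, 5}
Step 15: union(0, 11) -> merged; set of 0 now {0, 5, 11, 14}
Step 16: find(10) -> no change; set of 10 is {10}
Step 17: union(7, 11) -> merged; set of 7 now {0, 2, 4, 5, 6, 7, 8, 11, 12, 13, 14}
Step 18: find(2) -> no change; set of 2 is {0, 2, 4, 5, 6, 7, 8, 11, 12, 13, 14}
Step 19: union(8, 5) -> already same set; set of 8 now {0, 2, 4, 5, 6, 7, 8, 11, 12, 13, 14}
Step 20: find(0) -> no change; set of 0 is {0, 2, 4, 5, 6, 7, 8, 11, 12, 13, 14}
Step 21: union(0, 12) -> already same set; set of 0 now {0, 2, 4, 5, 6, 7, 8, 11, 12, 13, 14}
Step 22: union(9, 5) -> merged; set of 9 now {0, 2, 4, 5, 6, 7, 8, 9, 11, 12, 13, 14}
Component of 4: {0, 2, 4, 5, 6, 7, 8, 9, 11, 12, 13, 14}

Answer: 0, 2, 4, 5, 6, 7, 8, 9, 11, 12, 13, 14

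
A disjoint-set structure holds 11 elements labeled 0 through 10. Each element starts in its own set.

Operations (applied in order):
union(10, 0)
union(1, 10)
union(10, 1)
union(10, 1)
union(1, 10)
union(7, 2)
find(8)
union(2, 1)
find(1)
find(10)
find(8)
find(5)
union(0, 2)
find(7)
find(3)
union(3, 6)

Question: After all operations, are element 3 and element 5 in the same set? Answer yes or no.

Step 1: union(10, 0) -> merged; set of 10 now {0, 10}
Step 2: union(1, 10) -> merged; set of 1 now {0, 1, 10}
Step 3: union(10, 1) -> already same set; set of 10 now {0, 1, 10}
Step 4: union(10, 1) -> already same set; set of 10 now {0, 1, 10}
Step 5: union(1, 10) -> already same set; set of 1 now {0, 1, 10}
Step 6: union(7, 2) -> merged; set of 7 now {2, 7}
Step 7: find(8) -> no change; set of 8 is {8}
Step 8: union(2, 1) -> merged; set of 2 now {0, 1, 2, 7, 10}
Step 9: find(1) -> no change; set of 1 is {0, 1, 2, 7, 10}
Step 10: find(10) -> no change; set of 10 is {0, 1, 2, 7, 10}
Step 11: find(8) -> no change; set of 8 is {8}
Step 12: find(5) -> no change; set of 5 is {5}
Step 13: union(0, 2) -> already same set; set of 0 now {0, 1, 2, 7, 10}
Step 14: find(7) -> no change; set of 7 is {0, 1, 2, 7, 10}
Step 15: find(3) -> no change; set of 3 is {3}
Step 16: union(3, 6) -> merged; set of 3 now {3, 6}
Set of 3: {3, 6}; 5 is not a member.

Answer: no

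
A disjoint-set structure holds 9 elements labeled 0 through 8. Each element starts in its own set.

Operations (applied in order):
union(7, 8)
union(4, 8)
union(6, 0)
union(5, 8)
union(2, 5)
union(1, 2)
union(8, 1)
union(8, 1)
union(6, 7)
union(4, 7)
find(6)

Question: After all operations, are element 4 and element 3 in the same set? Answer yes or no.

Step 1: union(7, 8) -> merged; set of 7 now {7, 8}
Step 2: union(4, 8) -> merged; set of 4 now {4, 7, 8}
Step 3: union(6, 0) -> merged; set of 6 now {0, 6}
Step 4: union(5, 8) -> merged; set of 5 now {4, 5, 7, 8}
Step 5: union(2, 5) -> merged; set of 2 now {2, 4, 5, 7, 8}
Step 6: union(1, 2) -> merged; set of 1 now {1, 2, 4, 5, 7, 8}
Step 7: union(8, 1) -> already same set; set of 8 now {1, 2, 4, 5, 7, 8}
Step 8: union(8, 1) -> already same set; set of 8 now {1, 2, 4, 5, 7, 8}
Step 9: union(6, 7) -> merged; set of 6 now {0, 1, 2, 4, 5, 6, 7, 8}
Step 10: union(4, 7) -> already same set; set of 4 now {0, 1, 2, 4, 5, 6, 7, 8}
Step 11: find(6) -> no change; set of 6 is {0, 1, 2, 4, 5, 6, 7, 8}
Set of 4: {0, 1, 2, 4, 5, 6, 7, 8}; 3 is not a member.

Answer: no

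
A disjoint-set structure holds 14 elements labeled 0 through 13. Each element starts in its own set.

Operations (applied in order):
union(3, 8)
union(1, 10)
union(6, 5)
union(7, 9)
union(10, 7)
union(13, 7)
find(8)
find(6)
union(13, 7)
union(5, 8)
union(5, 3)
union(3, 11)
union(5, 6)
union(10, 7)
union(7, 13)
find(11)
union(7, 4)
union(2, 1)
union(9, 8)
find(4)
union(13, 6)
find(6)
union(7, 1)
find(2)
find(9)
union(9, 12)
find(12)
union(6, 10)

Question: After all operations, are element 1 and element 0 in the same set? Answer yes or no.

Step 1: union(3, 8) -> merged; set of 3 now {3, 8}
Step 2: union(1, 10) -> merged; set of 1 now {1, 10}
Step 3: union(6, 5) -> merged; set of 6 now {5, 6}
Step 4: union(7, 9) -> merged; set of 7 now {7, 9}
Step 5: union(10, 7) -> merged; set of 10 now {1, 7, 9, 10}
Step 6: union(13, 7) -> merged; set of 13 now {1, 7, 9, 10, 13}
Step 7: find(8) -> no change; set of 8 is {3, 8}
Step 8: find(6) -> no change; set of 6 is {5, 6}
Step 9: union(13, 7) -> already same set; set of 13 now {1, 7, 9, 10, 13}
Step 10: union(5, 8) -> merged; set of 5 now {3, 5, 6, 8}
Step 11: union(5, 3) -> already same set; set of 5 now {3, 5, 6, 8}
Step 12: union(3, 11) -> merged; set of 3 now {3, 5, 6, 8, 11}
Step 13: union(5, 6) -> already same set; set of 5 now {3, 5, 6, 8, 11}
Step 14: union(10, 7) -> already same set; set of 10 now {1, 7, 9, 10, 13}
Step 15: union(7, 13) -> already same set; set of 7 now {1, 7, 9, 10, 13}
Step 16: find(11) -> no change; set of 11 is {3, 5, 6, 8, 11}
Step 17: union(7, 4) -> merged; set of 7 now {1, 4, 7, 9, 10, 13}
Step 18: union(2, 1) -> merged; set of 2 now {1, 2, 4, 7, 9, 10, 13}
Step 19: union(9, 8) -> merged; set of 9 now {1, 2, 3, 4, 5, 6, 7, 8, 9, 10, 11, 13}
Step 20: find(4) -> no change; set of 4 is {1, 2, 3, 4, 5, 6, 7, 8, 9, 10, 11, 13}
Step 21: union(13, 6) -> already same set; set of 13 now {1, 2, 3, 4, 5, 6, 7, 8, 9, 10, 11, 13}
Step 22: find(6) -> no change; set of 6 is {1, 2, 3, 4, 5, 6, 7, 8, 9, 10, 11, 13}
Step 23: union(7, 1) -> already same set; set of 7 now {1, 2, 3, 4, 5, 6, 7, 8, 9, 10, 11, 13}
Step 24: find(2) -> no change; set of 2 is {1, 2, 3, 4, 5, 6, 7, 8, 9, 10, 11, 13}
Step 25: find(9) -> no change; set of 9 is {1, 2, 3, 4, 5, 6, 7, 8, 9, 10, 11, 13}
Step 26: union(9, 12) -> merged; set of 9 now {1, 2, 3, 4, 5, 6, 7, 8, 9, 10, 11, 12, 13}
Step 27: find(12) -> no change; set of 12 is {1, 2, 3, 4, 5, 6, 7, 8, 9, 10, 11, 12, 13}
Step 28: union(6, 10) -> already same set; set of 6 now {1, 2, 3, 4, 5, 6, 7, 8, 9, 10, 11, 12, 13}
Set of 1: {1, 2, 3, 4, 5, 6, 7, 8, 9, 10, 11, 12, 13}; 0 is not a member.

Answer: no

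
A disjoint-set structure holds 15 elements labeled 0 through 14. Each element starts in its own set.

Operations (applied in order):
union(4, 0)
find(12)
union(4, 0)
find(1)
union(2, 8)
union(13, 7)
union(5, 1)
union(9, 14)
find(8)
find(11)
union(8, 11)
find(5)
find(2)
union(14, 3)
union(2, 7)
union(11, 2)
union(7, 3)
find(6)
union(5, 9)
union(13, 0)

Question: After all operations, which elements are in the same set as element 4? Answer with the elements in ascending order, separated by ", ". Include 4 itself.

Step 1: union(4, 0) -> merged; set of 4 now {0, 4}
Step 2: find(12) -> no change; set of 12 is {12}
Step 3: union(4, 0) -> already same set; set of 4 now {0, 4}
Step 4: find(1) -> no change; set of 1 is {1}
Step 5: union(2, 8) -> merged; set of 2 now {2, 8}
Step 6: union(13, 7) -> merged; set of 13 now {7, 13}
Step 7: union(5, 1) -> merged; set of 5 now {1, 5}
Step 8: union(9, 14) -> merged; set of 9 now {9, 14}
Step 9: find(8) -> no change; set of 8 is {2, 8}
Step 10: find(11) -> no change; set of 11 is {11}
Step 11: union(8, 11) -> merged; set of 8 now {2, 8, 11}
Step 12: find(5) -> no change; set of 5 is {1, 5}
Step 13: find(2) -> no change; set of 2 is {2, 8, 11}
Step 14: union(14, 3) -> merged; set of 14 now {3, 9, 14}
Step 15: union(2, 7) -> merged; set of 2 now {2, 7, 8, 11, 13}
Step 16: union(11, 2) -> already same set; set of 11 now {2, 7, 8, 11, 13}
Step 17: union(7, 3) -> merged; set of 7 now {2, 3, 7, 8, 9, 11, 13, 14}
Step 18: find(6) -> no change; set of 6 is {6}
Step 19: union(5, 9) -> merged; set of 5 now {1, 2, 3, 5, 7, 8, 9, 11, 13, 14}
Step 20: union(13, 0) -> merged; set of 13 now {0, 1, 2, 3, 4, 5, 7, 8, 9, 11, 13, 14}
Component of 4: {0, 1, 2, 3, 4, 5, 7, 8, 9, 11, 13, 14}

Answer: 0, 1, 2, 3, 4, 5, 7, 8, 9, 11, 13, 14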